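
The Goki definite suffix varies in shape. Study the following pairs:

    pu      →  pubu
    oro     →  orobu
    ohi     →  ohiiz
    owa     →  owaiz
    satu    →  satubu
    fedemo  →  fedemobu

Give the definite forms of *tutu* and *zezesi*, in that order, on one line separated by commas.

The pattern is rounding harmony: -bu when the last vowel of the stem is a rounded vowel (*pu*, *oro*, *satu*, *fedemo*); -iz when the last vowel of the stem is an unrounded vowel (*ohi*, *owa*).
The last vowel of *tutu* is /u/, which is a rounded vowel, so the suffix is -bu, giving *tutubu*.
The last vowel of *zezesi* is /i/, which is an unrounded vowel, so the suffix is -iz, giving *zezesiiz*.

tutubu, zezesiiz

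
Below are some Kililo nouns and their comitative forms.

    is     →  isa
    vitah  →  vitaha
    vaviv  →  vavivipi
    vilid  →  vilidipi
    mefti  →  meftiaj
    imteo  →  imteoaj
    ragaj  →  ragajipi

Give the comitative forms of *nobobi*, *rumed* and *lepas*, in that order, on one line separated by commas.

The alternation tracks the final sound of the stem — -a when the stem ends in a voiceless consonant (*is*, *vitah*); -ipi when the stem ends in a voiced consonant (*vaviv*, *vilid*, *ragaj*); -aj when the stem ends in a vowel (*mefti*, *imteo*).
*nobobi*: final sound = /i/, a vowel → -aj → *nobobiaj*.
*rumed*: final sound = /d/, a voiced consonant → -ipi → *rumedipi*.
The final sound of *lepas* is /s/, which is a voiceless consonant, so the suffix is -a, giving *lepasa*.

nobobiaj, rumedipi, lepasa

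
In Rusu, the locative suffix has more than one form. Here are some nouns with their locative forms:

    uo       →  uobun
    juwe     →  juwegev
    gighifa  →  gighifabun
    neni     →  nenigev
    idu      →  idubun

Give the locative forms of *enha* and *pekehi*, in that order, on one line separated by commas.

The alternation tracks the last vowel of the stem — -gev when the last vowel of the stem is a front vowel (*juwe*, *neni*); -bun when the last vowel of the stem is a back vowel (*uo*, *gighifa*, *idu*).
*enha*: last vowel = /a/, a back vowel → -bun → *enhabun*.
Since the last vowel of *pekehi* is /i/ (a front vowel), it takes -gev, giving *pekehigev*.

enhabun, pekehigev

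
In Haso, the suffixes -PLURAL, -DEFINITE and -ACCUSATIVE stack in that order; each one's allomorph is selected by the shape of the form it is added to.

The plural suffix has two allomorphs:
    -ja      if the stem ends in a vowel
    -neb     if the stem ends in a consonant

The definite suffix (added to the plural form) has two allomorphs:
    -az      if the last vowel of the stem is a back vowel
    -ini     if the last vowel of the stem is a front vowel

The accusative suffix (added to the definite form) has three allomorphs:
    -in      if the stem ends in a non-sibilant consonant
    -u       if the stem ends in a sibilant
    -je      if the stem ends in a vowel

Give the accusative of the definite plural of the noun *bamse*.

bamsejaazu

Since the final sound of *bamse* is /e/ (a vowel), it takes -ja, giving *bamseja*.
The last vowel of the plural form *bamseja* is /a/, which is a back vowel, so the definite suffix is -az, giving *bamsejaaz*.
The definite form *bamsejaaz* — final sound /z/ (a sibilant) → -u → *bamsejaazu*.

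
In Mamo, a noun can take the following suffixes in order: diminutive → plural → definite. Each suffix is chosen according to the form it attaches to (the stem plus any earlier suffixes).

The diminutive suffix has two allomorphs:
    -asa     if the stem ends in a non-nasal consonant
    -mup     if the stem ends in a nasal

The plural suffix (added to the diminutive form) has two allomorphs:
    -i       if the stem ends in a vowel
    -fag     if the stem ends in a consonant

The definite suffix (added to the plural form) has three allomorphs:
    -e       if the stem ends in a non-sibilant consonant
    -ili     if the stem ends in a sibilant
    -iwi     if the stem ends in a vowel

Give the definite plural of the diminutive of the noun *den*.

denmupfage

*den*: final consonant = /n/, a nasal → -mup → *denmup*.
Since the final sound of the diminutive form *denmup* is /p/ (a consonant), it takes -fag, giving *denmupfag*.
The plural form *denmupfag* — final sound /g/ (a non-sibilant consonant) → -e → *denmupfage*.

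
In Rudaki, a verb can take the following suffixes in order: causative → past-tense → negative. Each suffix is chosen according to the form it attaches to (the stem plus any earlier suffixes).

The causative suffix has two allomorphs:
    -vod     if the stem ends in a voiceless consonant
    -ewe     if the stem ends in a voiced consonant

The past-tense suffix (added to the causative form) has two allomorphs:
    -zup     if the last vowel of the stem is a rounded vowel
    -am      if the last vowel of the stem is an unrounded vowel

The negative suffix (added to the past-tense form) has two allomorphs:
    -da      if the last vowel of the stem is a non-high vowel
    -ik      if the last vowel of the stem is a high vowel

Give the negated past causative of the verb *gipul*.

gipuleweamda

Since the final consonant of *gipul* is /l/ (voiced), it takes -ewe, giving *gipulewe*.
Since the last vowel of the causative form *gipulewe* is /e/ (an unrounded vowel), it takes -am, giving *gipuleweam*.
The past-tense form *gipuleweam* — last vowel /a/ (a non-high vowel) → -da → *gipuleweamda*.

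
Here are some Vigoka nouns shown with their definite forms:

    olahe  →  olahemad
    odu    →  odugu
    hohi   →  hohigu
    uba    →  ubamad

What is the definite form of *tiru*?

The suffix is conditioned by the last vowel: -gu when the last vowel of the stem is a high vowel (*odu*, *hohi*); -mad when the last vowel of the stem is a non-high vowel (*olahe*, *uba*).
*tiru* — last vowel /u/ (a high vowel) → -gu → *tirugu*.

tirugu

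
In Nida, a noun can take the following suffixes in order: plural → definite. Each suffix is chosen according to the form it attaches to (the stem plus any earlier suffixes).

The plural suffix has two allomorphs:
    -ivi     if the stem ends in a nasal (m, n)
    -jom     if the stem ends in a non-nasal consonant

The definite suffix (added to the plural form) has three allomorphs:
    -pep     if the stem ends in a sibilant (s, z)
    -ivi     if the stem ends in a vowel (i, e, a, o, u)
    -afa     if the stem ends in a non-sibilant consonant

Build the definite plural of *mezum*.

mezumiviivi

The final consonant of *mezum* is /m/, which is a nasal, so the plural suffix is -ivi, giving *mezumivi*.
Since the final sound of the plural form *mezumivi* is /i/ (a vowel), it takes -ivi, giving *mezumiviivi*.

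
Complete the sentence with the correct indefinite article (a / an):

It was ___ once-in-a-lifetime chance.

The indefinite article is chosen by the initial *sound* of the following word, not its spelling.
*once-in-a-lifetime* begins with the sound /wʌ/ (*once* pronounced with initial /w/) — a consonant sound.
So the article is *a*: It was a once-in-a-lifetime chance.

a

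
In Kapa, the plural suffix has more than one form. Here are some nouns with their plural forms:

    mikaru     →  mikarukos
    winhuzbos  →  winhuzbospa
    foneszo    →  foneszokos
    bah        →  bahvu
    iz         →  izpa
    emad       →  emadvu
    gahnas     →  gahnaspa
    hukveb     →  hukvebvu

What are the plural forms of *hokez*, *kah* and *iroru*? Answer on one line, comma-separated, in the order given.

hokezpa, kahvu, irorukos

Looking at the final sound of each stem: -pa when the stem ends in a sibilant (*winhuzbos*, *iz*, *gahnas*); -vu when the stem ends in a non-sibilant consonant (*bah*, *emad*, *hukveb*); -kos when the stem ends in a vowel (*mikaru*, *foneszo*).
*hokez*: final sound = /z/, a sibilant → -pa → *hokezpa*.
*kah*: final sound = /h/, a non-sibilant consonant → -vu → *kahvu*.
Since the final sound of *iroru* is /u/ (a vowel), it takes -kos, giving *irorukos*.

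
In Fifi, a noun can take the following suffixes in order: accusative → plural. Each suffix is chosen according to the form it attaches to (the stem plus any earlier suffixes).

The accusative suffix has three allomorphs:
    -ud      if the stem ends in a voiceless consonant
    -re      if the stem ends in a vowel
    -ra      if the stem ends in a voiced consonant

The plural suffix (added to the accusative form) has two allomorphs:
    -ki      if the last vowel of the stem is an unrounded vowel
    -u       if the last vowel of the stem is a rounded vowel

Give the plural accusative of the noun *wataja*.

Since the final sound of *wataja* is /a/ (a vowel), it takes -re, giving *watajare*.
The accusative form *watajare*: last vowel = /e/, an unrounded vowel → -ki → *watajareki*.

watajareki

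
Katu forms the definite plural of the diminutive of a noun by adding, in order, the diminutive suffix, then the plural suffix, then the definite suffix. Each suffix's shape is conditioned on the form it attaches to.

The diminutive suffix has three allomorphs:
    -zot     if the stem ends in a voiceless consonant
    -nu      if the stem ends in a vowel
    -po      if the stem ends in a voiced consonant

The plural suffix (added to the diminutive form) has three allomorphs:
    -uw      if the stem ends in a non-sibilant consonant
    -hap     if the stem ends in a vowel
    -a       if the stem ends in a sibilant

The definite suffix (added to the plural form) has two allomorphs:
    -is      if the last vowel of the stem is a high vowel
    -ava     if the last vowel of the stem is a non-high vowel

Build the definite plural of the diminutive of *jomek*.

jomekzotuwis

The final sound of *jomek* is /k/, which is a voiceless consonant, so the diminutive suffix is -zot, giving *jomekzot*.
Since the final sound of the diminutive form *jomekzot* is /t/ (a non-sibilant consonant), it takes -uw, giving *jomekzotuw*.
The last vowel of the plural form *jomekzotuw* is /u/, which is a high vowel, so the definite suffix is -is, giving *jomekzotuwis*.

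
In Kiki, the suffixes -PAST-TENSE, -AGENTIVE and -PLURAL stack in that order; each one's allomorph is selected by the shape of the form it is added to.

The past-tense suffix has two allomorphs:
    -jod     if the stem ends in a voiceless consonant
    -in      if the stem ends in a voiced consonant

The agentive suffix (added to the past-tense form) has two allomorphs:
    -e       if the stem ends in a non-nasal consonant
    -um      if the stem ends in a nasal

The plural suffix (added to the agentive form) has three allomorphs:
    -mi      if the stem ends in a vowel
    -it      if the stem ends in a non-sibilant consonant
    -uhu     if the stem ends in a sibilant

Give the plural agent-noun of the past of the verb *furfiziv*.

The final consonant of *furfiziv* is /v/, which is voiced, so the past-tense suffix is -in, giving *furfizivin*.
The past-tense form *furfizivin*: final consonant = /n/, a nasal → -um → *furfizivinum*.
Since the final sound of the agentive form *furfizivinum* is /m/ (a non-sibilant consonant), it takes -it, giving *furfizivinumit*.

furfizivinumit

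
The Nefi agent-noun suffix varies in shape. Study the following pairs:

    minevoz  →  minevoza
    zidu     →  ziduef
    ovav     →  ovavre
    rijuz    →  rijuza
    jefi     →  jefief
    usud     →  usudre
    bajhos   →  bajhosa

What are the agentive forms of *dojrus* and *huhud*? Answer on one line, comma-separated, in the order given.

The pattern is sibilance of the final sound: -a when the stem ends in a sibilant (*minevoz*, *rijuz*, *bajhos*); -re when the stem ends in a non-sibilant consonant (*ovav*, *usud*); -ef when the stem ends in a vowel (*zidu*, *jefi*).
The final sound of *dojrus* is /s/, which is a sibilant, so the suffix is -a, giving *dojrusa*.
The final sound of *huhud* is /d/, which is a non-sibilant consonant, so the suffix is -re, giving *huhudre*.

dojrusa, huhudre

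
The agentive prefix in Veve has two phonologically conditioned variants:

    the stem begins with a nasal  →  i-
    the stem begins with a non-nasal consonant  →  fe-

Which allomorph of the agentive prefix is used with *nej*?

The first consonant of *nej* is /n/, which is a nasal, so the prefix is i-.

i-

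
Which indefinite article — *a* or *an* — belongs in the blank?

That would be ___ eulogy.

a

The indefinite article is chosen by the initial *sound* of the following word, not its spelling.
*eulogy* begins with the sound /juː/ (eu pronounced /juː/) — a consonant sound.
So the article is *a*: That would be a eulogy.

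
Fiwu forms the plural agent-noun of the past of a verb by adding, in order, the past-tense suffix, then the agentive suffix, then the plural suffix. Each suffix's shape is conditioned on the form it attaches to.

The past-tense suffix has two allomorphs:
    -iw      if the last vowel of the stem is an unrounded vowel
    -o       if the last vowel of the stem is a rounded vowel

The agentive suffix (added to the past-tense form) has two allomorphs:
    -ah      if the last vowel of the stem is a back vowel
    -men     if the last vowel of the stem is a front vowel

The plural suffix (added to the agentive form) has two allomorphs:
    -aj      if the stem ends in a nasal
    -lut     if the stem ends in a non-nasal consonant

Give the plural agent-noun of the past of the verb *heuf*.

Since the last vowel of *heuf* is /u/ (a rounded vowel), it takes -o, giving *heufo*.
The past-tense form *heufo*: last vowel = /o/, a back vowel → -ah → *heufoah*.
The final consonant of the agentive form *heufoah* is /h/, which is non-nasal, so the plural suffix is -lut, giving *heufoahlut*.

heufoahlut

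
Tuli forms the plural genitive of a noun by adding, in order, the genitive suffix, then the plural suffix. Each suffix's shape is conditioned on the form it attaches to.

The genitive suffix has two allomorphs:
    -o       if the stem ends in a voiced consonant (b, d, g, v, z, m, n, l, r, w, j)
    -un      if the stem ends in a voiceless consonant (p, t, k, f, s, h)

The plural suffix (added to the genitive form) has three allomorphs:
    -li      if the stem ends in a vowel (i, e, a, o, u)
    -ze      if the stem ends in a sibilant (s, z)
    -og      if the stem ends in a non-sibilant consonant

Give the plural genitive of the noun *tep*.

The final consonant of *tep* is /p/, which is voiceless, so the genitive suffix is -un, giving *tepun*.
Since the final sound of the genitive form *tepun* is /n/ (a non-sibilant consonant), it takes -og, giving *tepunog*.

tepunog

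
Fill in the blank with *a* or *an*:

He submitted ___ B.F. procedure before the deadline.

The indefinite article is chosen by the initial *sound* of the following word, not its spelling.
The initialism *B.F.* is read letter by letter; the first letter, B, is pronounced /biː/, which begins with a consonant sound.
So the article is *a*: He submitted a B.F. procedure before the deadline.

a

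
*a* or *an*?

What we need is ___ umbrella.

The indefinite article is chosen by the initial *sound* of the following word, not its spelling.
*umbrella* begins with the sound /ʌ/ (u pronounced /ʌ/) — a vowel sound.
So the article is *an*: What we need is an umbrella.

an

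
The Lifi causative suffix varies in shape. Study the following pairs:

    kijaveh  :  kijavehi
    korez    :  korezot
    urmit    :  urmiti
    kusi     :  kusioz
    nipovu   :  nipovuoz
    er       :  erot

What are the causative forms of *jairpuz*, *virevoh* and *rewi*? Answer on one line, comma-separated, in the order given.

jairpuzot, virevohi, rewioz

Looking at the final sound of each stem: -i when the stem ends in a voiceless consonant (*kijaveh*, *urmit*); -ot when the stem ends in a voiced consonant (*korez*, *er*); -oz when the stem ends in a vowel (*kusi*, *nipovu*).
The final sound of *jairpuz* is /z/, which is a voiced consonant, so the suffix is -ot, giving *jairpuzot*.
*virevoh* — final sound /h/ (a voiceless consonant) → -i → *virevohi*.
The final sound of *rewi* is /i/, which is a vowel, so the suffix is -oz, giving *rewioz*.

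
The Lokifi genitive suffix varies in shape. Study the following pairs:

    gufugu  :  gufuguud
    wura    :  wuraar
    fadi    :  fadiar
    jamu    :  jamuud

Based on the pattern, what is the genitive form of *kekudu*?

The pattern is rounding harmony: -ud when the last vowel of the stem is a rounded vowel (*gufugu*, *jamu*); -ar when the last vowel of the stem is an unrounded vowel (*wura*, *fadi*).
Since the last vowel of *kekudu* is /u/ (a rounded vowel), it takes -ud, giving *kekuduud*.

kekuduud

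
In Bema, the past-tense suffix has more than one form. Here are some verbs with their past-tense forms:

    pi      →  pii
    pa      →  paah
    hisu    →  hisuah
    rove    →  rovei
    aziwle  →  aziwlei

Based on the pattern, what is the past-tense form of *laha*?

The alternation tracks the last vowel of the stem — -i when the last vowel of the stem is a front vowel (*pi*, *rove*, *aziwle*); -ah when the last vowel of the stem is a back vowel (*pa*, *hisu*).
The last vowel of *laha* is /a/, which is a back vowel, so the suffix is -ah, giving *lahaah*.

lahaah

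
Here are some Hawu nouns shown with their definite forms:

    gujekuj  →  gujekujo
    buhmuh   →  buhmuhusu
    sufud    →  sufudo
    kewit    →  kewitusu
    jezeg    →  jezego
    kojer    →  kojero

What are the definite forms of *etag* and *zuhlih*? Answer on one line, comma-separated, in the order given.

etago, zuhlihusu

The suffix is conditioned by the final consonant: -usu when the stem ends in a voiceless consonant (*buhmuh*, *kewit*); -o when the stem ends in a voiced consonant (*gujekuj*, *sufud*, *jezeg*, *kojer*).
*etag*: final consonant = /g/, voiced → -o → *etago*.
The final consonant of *zuhlih* is /h/, which is voiceless, so the suffix is -usu, giving *zuhlihusu*.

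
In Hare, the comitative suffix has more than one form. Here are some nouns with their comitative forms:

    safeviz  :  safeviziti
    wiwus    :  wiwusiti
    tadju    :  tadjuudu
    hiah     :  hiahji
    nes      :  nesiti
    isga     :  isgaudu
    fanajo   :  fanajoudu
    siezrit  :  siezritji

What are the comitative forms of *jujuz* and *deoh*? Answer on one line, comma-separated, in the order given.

jujuziti, deohji

The pattern is sibilance of the final sound: -iti when the stem ends in a sibilant (*safeviz*, *wiwus*, *nes*); -ji when the stem ends in a non-sibilant consonant (*hiah*, *siezrit*); -udu when the stem ends in a vowel (*tadju*, *isga*, *fanajo*).
*jujuz*: final sound = /z/, a sibilant → -iti → *jujuziti*.
*deoh*: final sound = /h/, a non-sibilant consonant → -ji → *deohji*.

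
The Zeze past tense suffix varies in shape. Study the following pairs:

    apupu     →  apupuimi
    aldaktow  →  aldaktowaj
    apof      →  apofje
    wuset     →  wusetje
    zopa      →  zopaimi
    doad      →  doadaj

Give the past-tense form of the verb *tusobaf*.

tusobafje

Looking at the final sound of each stem: -je when the stem ends in a voiceless consonant (*apof*, *wuset*); -aj when the stem ends in a voiced consonant (*aldaktow*, *doad*); -imi when the stem ends in a vowel (*apupu*, *zopa*).
*tusobaf* — final sound /f/ (a voiceless consonant) → -je → *tusobafje*.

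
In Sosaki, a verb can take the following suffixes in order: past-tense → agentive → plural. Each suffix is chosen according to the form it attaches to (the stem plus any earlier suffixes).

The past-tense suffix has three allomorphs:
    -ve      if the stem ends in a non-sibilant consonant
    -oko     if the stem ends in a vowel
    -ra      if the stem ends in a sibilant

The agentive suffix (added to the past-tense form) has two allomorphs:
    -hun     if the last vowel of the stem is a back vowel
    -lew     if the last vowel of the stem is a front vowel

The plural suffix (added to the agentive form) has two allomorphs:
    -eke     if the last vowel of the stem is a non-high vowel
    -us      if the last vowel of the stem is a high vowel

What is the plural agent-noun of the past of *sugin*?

suginveleweke

*sugin* — final sound /n/ (a non-sibilant consonant) → -ve → *suginve*.
The past-tense form *suginve*: last vowel = /e/, a front vowel → -lew → *suginvelew*.
The last vowel of the agentive form *suginvelew* is /e/, which is a non-high vowel, so the plural suffix is -eke, giving *suginveleweke*.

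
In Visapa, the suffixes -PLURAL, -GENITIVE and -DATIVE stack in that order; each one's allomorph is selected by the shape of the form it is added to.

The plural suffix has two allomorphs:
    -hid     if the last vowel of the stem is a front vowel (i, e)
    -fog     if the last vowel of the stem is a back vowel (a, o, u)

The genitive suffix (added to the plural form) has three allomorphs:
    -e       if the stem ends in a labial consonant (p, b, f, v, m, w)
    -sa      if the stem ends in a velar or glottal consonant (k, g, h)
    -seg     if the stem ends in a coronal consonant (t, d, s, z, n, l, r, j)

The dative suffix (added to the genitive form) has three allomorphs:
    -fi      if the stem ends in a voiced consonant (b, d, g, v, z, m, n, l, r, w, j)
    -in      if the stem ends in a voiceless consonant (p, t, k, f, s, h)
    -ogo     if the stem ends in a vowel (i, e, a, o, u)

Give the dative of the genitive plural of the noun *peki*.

pekihidsegfi

*peki*: last vowel = /i/, a front vowel → -hid → *pekihid*.
The final consonant of the plural form *pekihid* is /d/, which is coronal, so the genitive suffix is -seg, giving *pekihidseg*.
Since the final sound of the genitive form *pekihidseg* is /g/ (a voiced consonant), it takes -fi, giving *pekihidsegfi*.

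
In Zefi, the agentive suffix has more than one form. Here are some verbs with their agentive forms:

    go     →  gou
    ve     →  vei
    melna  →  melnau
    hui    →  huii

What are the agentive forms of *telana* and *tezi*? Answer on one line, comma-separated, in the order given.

The pattern is front/back vowel harmony: -i when the last vowel of the stem is a front vowel (*ve*, *hui*); -u when the last vowel of the stem is a back vowel (*go*, *melna*).
The last vowel of *telana* is /a/, which is a back vowel, so the suffix is -u, giving *telanau*.
The last vowel of *tezi* is /i/, which is a front vowel, so the suffix is -i, giving *tezii*.

telanau, tezii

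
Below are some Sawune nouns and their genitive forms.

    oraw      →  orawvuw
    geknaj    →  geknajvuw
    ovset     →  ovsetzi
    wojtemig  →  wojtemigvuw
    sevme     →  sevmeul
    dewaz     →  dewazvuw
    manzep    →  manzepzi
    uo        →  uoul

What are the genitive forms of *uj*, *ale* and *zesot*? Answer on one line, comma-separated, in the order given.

The alternation tracks the final sound of the stem — -zi when the stem ends in a voiceless consonant (*ovset*, *manzep*); -vuw when the stem ends in a voiced consonant (*oraw*, *geknaj*, *wojtemig*, *dewaz*); -ul when the stem ends in a vowel (*sevme*, *uo*).
The final sound of *uj* is /j/, which is a voiced consonant, so the suffix is -vuw, giving *ujvuw*.
Since the final sound of *ale* is /e/ (a vowel), it takes -ul, giving *aleul*.
Since the final sound of *zesot* is /t/ (a voiceless consonant), it takes -zi, giving *zesotzi*.

ujvuw, aleul, zesotzi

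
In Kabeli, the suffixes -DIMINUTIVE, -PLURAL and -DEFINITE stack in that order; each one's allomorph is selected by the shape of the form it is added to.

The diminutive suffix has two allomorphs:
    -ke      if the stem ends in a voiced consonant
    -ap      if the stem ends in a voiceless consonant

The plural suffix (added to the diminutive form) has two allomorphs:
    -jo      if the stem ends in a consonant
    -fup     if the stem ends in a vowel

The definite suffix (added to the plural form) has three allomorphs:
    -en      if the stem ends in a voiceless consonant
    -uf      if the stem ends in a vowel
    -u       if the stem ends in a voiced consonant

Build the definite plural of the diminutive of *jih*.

jihapjouf

*jih* — final consonant /h/ (voiceless) → -ap → *jihap*.
The diminutive form *jihap* — final sound /p/ (a consonant) → -jo → *jihapjo*.
The final sound of the plural form *jihapjo* is /o/, which is a vowel, so the definite suffix is -uf, giving *jihapjouf*.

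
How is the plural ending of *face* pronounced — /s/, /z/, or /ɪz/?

The stem *face* ends in a sibilant (/s, z, ʃ, ʒ, tʃ, dʒ/).
The plural suffix surfaces as /ɪz/ after sibilants, /s/ after other voiceless consonants, and /z/ after other voiced sounds.
So the plural -s on *face* is pronounced /ɪz/.

/ɪz/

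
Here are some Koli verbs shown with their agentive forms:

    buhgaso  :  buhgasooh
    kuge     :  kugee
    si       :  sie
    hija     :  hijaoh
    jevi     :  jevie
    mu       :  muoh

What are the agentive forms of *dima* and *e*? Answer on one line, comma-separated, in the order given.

The alternation tracks the last vowel of the stem — -e when the last vowel of the stem is a front vowel (*kuge*, *si*, *jevi*); -oh when the last vowel of the stem is a back vowel (*buhgaso*, *hija*, *mu*).
*dima*: last vowel = /a/, a back vowel → -oh → *dimaoh*.
*e*: last vowel = /e/, a front vowel → -e → *ee*.

dimaoh, ee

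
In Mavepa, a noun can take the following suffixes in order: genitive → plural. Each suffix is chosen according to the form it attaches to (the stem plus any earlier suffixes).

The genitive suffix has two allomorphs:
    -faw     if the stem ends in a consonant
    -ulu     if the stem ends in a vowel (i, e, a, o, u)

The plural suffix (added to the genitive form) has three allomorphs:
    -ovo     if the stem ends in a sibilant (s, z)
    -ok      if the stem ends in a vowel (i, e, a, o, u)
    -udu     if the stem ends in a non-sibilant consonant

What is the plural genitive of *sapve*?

The final sound of *sapve* is /e/, which is a vowel, so the genitive suffix is -ulu, giving *sapveulu*.
Since the final sound of the genitive form *sapveulu* is /u/ (a vowel), it takes -ok, giving *sapveuluok*.

sapveuluok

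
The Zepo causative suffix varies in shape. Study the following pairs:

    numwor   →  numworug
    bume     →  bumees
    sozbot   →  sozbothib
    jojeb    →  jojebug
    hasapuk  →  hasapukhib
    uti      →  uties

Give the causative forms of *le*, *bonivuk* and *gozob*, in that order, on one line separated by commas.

lees, bonivukhib, gozobug

The alternation tracks the final sound of the stem — -hib when the stem ends in a voiceless consonant (*sozbot*, *hasapuk*); -ug when the stem ends in a voiced consonant (*numwor*, *jojeb*); -es when the stem ends in a vowel (*bume*, *uti*).
*le*: final sound = /e/, a vowel → -es → *lees*.
*bonivuk*: final sound = /k/, a voiceless consonant → -hib → *bonivukhib*.
Since the final sound of *gozob* is /b/ (a voiced consonant), it takes -ug, giving *gozobug*.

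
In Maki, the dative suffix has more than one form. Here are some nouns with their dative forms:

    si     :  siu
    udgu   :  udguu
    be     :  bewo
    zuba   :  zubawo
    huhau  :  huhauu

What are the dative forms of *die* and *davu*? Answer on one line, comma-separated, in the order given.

diewo, davuu

The suffix is conditioned by the last vowel: -u when the last vowel of the stem is a high vowel (*si*, *udgu*, *huhau*); -wo when the last vowel of the stem is a non-high vowel (*be*, *zuba*).
Since the last vowel of *die* is /e/ (a non-high vowel), it takes -wo, giving *diewo*.
The last vowel of *davu* is /u/, which is a high vowel, so the suffix is -u, giving *davuu*.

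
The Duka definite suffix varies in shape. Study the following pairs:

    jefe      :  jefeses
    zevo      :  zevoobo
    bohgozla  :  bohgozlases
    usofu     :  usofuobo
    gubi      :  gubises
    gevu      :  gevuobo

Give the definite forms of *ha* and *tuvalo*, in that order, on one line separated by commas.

The pattern is rounding harmony: -obo when the last vowel of the stem is a rounded vowel (*zevo*, *usofu*, *gevu*); -ses when the last vowel of the stem is an unrounded vowel (*jefe*, *bohgozla*, *gubi*).
Since the last vowel of *ha* is /a/ (an unrounded vowel), it takes -ses, giving *hases*.
*tuvalo*: last vowel = /o/, a rounded vowel → -obo → *tuvaloobo*.

hases, tuvaloobo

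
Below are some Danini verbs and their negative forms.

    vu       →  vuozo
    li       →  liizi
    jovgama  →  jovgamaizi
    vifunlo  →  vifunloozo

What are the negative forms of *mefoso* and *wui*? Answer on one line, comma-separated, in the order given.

The suffix is conditioned by the last vowel: -ozo when the last vowel of the stem is a rounded vowel (*vu*, *vifunlo*); -izi when the last vowel of the stem is an unrounded vowel (*li*, *jovgama*).
Since the last vowel of *mefoso* is /o/ (a rounded vowel), it takes -ozo, giving *mefosoozo*.
Since the last vowel of *wui* is /i/ (an unrounded vowel), it takes -izi, giving *wuiizi*.

mefosoozo, wuiizi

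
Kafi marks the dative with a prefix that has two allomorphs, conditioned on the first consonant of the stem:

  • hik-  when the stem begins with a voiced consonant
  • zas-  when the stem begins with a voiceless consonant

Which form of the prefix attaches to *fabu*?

zas-

The first consonant of *fabu* is /f/, which is voiceless, so the prefix is zas-.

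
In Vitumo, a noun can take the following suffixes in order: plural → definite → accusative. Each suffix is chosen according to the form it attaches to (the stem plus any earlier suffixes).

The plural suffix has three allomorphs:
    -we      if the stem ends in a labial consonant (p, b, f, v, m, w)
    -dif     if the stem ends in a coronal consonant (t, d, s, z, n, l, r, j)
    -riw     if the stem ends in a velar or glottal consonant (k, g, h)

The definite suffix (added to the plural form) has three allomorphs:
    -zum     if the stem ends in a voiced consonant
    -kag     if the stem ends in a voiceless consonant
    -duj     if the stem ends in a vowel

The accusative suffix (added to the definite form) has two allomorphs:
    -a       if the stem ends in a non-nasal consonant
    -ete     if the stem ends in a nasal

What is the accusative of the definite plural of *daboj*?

*daboj* — final consonant /j/ (coronal) → -dif → *dabojdif*.
Since the final sound of the plural form *dabojdif* is /f/ (a voiceless consonant), it takes -kag, giving *dabojdifkag*.
The definite form *dabojdifkag* — final consonant /g/ (non-nasal) → -a → *dabojdifkaga*.

dabojdifkaga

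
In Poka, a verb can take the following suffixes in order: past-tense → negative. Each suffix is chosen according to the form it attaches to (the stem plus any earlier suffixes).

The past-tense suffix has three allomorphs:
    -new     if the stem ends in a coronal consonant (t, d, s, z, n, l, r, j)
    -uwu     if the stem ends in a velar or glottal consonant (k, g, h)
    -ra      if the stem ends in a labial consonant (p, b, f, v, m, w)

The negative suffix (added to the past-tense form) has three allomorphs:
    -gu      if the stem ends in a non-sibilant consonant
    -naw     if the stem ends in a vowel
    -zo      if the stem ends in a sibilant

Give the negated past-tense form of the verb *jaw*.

jawranaw

The final consonant of *jaw* is /w/, which is labial, so the past-tense suffix is -ra, giving *jawra*.
The past-tense form *jawra* — final sound /a/ (a vowel) → -naw → *jawranaw*.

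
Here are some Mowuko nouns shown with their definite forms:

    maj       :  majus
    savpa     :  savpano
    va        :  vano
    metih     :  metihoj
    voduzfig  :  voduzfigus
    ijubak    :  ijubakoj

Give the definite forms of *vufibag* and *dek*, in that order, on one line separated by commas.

vufibagus, dekoj

The suffix is conditioned by the final sound: -oj when the stem ends in a voiceless consonant (*metih*, *ijubak*); -us when the stem ends in a voiced consonant (*maj*, *voduzfig*); -no when the stem ends in a vowel (*savpa*, *va*).
The final sound of *vufibag* is /g/, which is a voiced consonant, so the suffix is -us, giving *vufibagus*.
The final sound of *dek* is /k/, which is a voiceless consonant, so the suffix is -oj, giving *dekoj*.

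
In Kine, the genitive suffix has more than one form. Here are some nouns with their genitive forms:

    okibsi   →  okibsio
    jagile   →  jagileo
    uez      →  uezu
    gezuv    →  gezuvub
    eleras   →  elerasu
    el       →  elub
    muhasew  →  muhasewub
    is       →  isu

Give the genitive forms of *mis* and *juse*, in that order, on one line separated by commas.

The alternation tracks the final sound of the stem — -u when the stem ends in a sibilant (*uez*, *eleras*, *is*); -ub when the stem ends in a non-sibilant consonant (*gezuv*, *el*, *muhasew*); -o when the stem ends in a vowel (*okibsi*, *jagile*).
*mis* — final sound /s/ (a sibilant) → -u → *misu*.
The final sound of *juse* is /e/, which is a vowel, so the suffix is -o, giving *juseo*.

misu, juseo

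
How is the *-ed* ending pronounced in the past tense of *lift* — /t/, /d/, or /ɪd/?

/ɪd/

The stem *lift* ends in /t/ or /d/.
The -ed suffix is realized as /ɪd/ after /t, d/; as /t/ after other voiceless consonants; and as /d/ after other voiced sounds.
So -ed on *lift* is pronounced /ɪd/.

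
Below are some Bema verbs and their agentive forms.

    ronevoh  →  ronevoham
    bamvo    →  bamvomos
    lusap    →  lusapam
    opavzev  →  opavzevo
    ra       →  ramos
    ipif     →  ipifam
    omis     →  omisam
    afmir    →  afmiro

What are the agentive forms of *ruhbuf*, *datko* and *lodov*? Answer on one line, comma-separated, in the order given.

The pattern is voicing of the final sound: -am when the stem ends in a voiceless consonant (*ronevoh*, *lusap*, *ipif*, *omis*); -o when the stem ends in a voiced consonant (*opavzev*, *afmir*); -mos when the stem ends in a vowel (*bamvo*, *ra*).
*ruhbuf* — final sound /f/ (a voiceless consonant) → -am → *ruhbufam*.
*datko* — final sound /o/ (a vowel) → -mos → *datkomos*.
*lodov*: final sound = /v/, a voiced consonant → -o → *lodovo*.

ruhbufam, datkomos, lodovo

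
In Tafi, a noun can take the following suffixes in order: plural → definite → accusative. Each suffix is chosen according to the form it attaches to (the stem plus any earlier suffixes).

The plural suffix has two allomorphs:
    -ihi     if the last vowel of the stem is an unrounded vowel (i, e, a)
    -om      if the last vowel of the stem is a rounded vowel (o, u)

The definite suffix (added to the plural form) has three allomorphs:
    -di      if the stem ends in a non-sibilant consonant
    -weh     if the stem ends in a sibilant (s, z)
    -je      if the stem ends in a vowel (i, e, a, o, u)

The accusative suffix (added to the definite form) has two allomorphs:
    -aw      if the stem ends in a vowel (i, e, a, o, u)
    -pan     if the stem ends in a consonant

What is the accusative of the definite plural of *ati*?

*ati*: last vowel = /i/, an unrounded vowel → -ihi → *atiihi*.
The final sound of the plural form *atiihi* is /i/, which is a vowel, so the definite suffix is -je, giving *atiihije*.
The final sound of the definite form *atiihije* is /e/, which is a vowel, so the accusative suffix is -aw, giving *atiihijeaw*.

atiihijeaw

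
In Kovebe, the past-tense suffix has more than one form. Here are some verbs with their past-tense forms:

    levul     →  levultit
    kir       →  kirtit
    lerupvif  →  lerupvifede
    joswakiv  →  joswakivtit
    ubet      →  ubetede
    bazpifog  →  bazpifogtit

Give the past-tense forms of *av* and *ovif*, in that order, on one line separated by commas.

Looking at the final consonant of each stem: -ede when the stem ends in a voiceless consonant (*lerupvif*, *ubet*); -tit when the stem ends in a voiced consonant (*levul*, *kir*, *joswakiv*, *bazpifog*).
The final consonant of *av* is /v/, which is voiced, so the suffix is -tit, giving *avtit*.
*ovif* — final consonant /f/ (voiceless) → -ede → *ovifede*.

avtit, ovifede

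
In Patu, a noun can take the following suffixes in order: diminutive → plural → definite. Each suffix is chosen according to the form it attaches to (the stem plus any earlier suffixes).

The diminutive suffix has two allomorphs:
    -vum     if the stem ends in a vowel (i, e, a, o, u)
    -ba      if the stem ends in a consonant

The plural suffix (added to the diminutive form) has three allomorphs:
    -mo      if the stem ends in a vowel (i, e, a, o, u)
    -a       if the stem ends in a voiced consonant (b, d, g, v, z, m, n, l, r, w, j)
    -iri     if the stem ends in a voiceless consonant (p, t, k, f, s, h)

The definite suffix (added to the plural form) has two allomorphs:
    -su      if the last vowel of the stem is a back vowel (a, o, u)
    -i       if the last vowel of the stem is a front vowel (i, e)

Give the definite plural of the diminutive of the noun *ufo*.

Since the final sound of *ufo* is /o/ (a vowel), it takes -vum, giving *ufovum*.
The final sound of the diminutive form *ufovum* is /m/, which is a voiced consonant, so the plural suffix is -a, giving *ufovuma*.
The plural form *ufovuma*: last vowel = /a/, a back vowel → -su → *ufovumasu*.

ufovumasu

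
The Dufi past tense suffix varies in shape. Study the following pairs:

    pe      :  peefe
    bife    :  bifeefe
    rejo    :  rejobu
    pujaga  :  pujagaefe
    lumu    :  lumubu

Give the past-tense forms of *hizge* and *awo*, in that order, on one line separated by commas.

hizgeefe, awobu

The suffix is conditioned by the last vowel: -bu when the last vowel of the stem is a rounded vowel (*rejo*, *lumu*); -efe when the last vowel of the stem is an unrounded vowel (*pe*, *bife*, *pujaga*).
*hizge* — last vowel /e/ (an unrounded vowel) → -efe → *hizgeefe*.
*awo* — last vowel /o/ (a rounded vowel) → -bu → *awobu*.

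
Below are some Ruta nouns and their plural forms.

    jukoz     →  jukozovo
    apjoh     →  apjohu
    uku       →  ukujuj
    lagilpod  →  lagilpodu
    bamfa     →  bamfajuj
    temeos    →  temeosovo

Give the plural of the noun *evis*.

evisovo

The pattern is sibilance of the final sound: -ovo when the stem ends in a sibilant (*jukoz*, *temeos*); -u when the stem ends in a non-sibilant consonant (*apjoh*, *lagilpod*); -juj when the stem ends in a vowel (*uku*, *bamfa*).
*evis*: final sound = /s/, a sibilant → -ovo → *evisovo*.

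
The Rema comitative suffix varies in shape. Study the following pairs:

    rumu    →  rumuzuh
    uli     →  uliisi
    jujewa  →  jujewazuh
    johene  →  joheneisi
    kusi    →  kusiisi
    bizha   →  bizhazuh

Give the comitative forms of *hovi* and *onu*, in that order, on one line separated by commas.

The pattern is front/back vowel harmony: -isi when the last vowel of the stem is a front vowel (*uli*, *johene*, *kusi*); -zuh when the last vowel of the stem is a back vowel (*rumu*, *jujewa*, *bizha*).
*hovi* — last vowel /i/ (a front vowel) → -isi → *hoviisi*.
*onu* — last vowel /u/ (a back vowel) → -zuh → *onuzuh*.

hoviisi, onuzuh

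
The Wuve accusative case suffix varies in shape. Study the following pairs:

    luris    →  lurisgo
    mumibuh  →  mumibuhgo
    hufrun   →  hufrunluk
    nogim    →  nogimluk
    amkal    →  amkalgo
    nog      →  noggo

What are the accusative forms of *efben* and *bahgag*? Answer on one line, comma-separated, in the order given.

Looking at the final consonant of each stem: -luk when the stem ends in a nasal (*hufrun*, *nogim*); -go when the stem ends in a non-nasal consonant (*luris*, *mumibuh*, *amkal*, *nog*).
Since the final consonant of *efben* is /n/ (a nasal), it takes -luk, giving *efbenluk*.
Since the final consonant of *bahgag* is /g/ (non-nasal), it takes -go, giving *bahgaggo*.

efbenluk, bahgaggo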